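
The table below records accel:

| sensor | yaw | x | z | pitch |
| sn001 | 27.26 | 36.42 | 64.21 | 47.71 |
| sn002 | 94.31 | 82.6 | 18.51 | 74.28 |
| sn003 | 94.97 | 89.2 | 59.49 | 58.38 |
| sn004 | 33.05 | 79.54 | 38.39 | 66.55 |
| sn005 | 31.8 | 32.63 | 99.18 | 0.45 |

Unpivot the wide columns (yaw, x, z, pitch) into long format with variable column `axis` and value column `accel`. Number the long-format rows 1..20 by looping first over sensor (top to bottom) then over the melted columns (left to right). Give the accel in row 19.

20 rows total (5 × 4). Row 19: index ⌊(19-1)/4⌋ = 4 into sensor → sn005; (19-1) mod 4 = 2 into the melted columns → z.
So row 19 is (sn005, z, 99.18); accel = 99.18.

99.18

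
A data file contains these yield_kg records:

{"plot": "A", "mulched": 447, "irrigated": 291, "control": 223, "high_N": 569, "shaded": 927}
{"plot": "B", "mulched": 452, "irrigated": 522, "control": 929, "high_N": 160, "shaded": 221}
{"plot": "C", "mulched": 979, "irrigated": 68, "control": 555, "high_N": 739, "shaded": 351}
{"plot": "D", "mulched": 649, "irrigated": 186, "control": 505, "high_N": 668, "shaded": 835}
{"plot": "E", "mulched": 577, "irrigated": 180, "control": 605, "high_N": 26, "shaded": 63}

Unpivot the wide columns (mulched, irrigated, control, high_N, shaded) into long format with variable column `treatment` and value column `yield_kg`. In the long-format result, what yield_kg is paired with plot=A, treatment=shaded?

927

Unpivoting turns each (plot, wide-column) pair into one long row.
The wide cell at row A, column shaded holds 927, so the long row (A, shaded) has yield_kg=927.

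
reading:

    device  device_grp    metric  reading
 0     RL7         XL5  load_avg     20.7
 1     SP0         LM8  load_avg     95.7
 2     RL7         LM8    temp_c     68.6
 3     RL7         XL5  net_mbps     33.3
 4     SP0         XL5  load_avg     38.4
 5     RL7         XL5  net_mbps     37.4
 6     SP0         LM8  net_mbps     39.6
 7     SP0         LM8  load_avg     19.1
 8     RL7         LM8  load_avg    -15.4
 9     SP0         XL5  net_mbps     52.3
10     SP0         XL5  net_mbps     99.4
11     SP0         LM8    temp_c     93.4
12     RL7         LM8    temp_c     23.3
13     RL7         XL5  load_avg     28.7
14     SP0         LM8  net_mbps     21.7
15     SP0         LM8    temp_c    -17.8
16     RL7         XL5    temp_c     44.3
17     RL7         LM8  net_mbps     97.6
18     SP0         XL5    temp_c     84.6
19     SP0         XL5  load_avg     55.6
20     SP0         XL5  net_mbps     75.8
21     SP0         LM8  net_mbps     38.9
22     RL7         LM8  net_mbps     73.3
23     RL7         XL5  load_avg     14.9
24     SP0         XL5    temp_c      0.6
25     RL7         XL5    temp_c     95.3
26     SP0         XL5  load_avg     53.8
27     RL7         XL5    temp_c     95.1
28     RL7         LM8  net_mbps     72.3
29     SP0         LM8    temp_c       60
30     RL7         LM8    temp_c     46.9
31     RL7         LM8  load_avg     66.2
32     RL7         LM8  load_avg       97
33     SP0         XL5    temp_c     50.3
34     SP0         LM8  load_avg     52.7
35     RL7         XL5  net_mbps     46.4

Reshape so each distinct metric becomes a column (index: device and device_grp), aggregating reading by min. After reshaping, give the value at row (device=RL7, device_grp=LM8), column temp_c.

23.3

Rows with device=RL7, device_grp=LM8 and metric=temp_c: reading values are 68.6, 23.3, 46.9.
min(68.6, 23.3, 46.9) = 23.3.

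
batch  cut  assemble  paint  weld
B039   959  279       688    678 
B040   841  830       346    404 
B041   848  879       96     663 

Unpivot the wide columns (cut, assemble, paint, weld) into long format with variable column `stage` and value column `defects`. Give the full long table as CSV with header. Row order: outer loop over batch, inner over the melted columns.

batch,stage,defects
B039,cut,959
B039,assemble,279
B039,paint,688
B039,weld,678
B040,cut,841
B040,assemble,830
B040,paint,346
B040,weld,404
B041,cut,848
B041,assemble,879
B041,paint,96
B041,weld,663

Each (batch, column) pair becomes one row: 3 × 4 = 12 rows.
For example, (B039, cut) → defects=959.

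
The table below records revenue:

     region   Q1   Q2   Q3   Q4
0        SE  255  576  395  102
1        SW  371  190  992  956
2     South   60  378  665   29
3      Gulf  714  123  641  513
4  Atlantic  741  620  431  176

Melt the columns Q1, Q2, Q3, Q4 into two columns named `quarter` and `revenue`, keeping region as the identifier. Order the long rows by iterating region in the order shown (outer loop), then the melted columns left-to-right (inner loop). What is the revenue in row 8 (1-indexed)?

20 rows total (5 × 4). Row 8: index ⌊(8-1)/4⌋ = 1 into region → SW; (8-1) mod 4 = 3 into the melted columns → Q4.
So row 8 is (SW, Q4, 956); revenue = 956.

956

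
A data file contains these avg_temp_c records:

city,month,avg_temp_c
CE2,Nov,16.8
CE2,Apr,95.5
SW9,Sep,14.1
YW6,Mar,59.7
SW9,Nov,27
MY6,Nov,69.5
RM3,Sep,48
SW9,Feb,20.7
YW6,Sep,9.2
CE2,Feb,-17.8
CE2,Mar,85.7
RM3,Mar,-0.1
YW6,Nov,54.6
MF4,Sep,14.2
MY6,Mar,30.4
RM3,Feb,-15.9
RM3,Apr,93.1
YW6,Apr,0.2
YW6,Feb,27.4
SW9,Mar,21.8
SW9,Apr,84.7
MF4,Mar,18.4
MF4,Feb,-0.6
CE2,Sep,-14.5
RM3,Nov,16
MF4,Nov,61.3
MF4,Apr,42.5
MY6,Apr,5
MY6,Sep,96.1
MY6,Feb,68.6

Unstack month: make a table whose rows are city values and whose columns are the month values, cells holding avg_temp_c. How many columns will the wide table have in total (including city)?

6

1 column for city plus 5 distinct month values → 6 columns.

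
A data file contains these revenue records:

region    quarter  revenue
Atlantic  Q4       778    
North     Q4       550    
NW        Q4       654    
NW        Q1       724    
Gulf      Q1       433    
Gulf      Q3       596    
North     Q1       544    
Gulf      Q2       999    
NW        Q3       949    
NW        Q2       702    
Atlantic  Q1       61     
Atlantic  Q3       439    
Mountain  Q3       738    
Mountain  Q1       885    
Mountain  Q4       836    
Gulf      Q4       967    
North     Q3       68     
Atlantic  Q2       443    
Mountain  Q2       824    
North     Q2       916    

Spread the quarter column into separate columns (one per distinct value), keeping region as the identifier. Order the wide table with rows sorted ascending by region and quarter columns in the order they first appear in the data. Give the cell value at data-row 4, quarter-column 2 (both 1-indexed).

With rows sorted ascending by region, row 4 is region=NW. quarter columns in first-appearance order: Q4, Q1, Q3, Q2; column 2 is Q1.
Long rows with region=NW, quarter=Q1: revenue = 724.

724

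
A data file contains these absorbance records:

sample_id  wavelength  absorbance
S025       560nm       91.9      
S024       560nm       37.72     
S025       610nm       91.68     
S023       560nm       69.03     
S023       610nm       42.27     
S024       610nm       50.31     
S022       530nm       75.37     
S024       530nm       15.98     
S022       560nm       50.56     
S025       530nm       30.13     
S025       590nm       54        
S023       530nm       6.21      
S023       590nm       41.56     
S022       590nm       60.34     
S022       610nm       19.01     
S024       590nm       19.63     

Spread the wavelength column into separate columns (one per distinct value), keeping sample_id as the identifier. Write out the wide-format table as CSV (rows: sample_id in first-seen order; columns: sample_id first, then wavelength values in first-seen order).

sample_id,560nm,610nm,530nm,590nm
S025,91.9,91.68,30.13,54
S024,37.72,50.31,15.98,19.63
S023,69.03,42.27,6.21,41.56
S022,50.56,19.01,75.37,60.34

Columns: sample_id plus the 4 distinct wavelength values (560nm, 610nm, 530nm, 590nm).
For example, row S025 column 560nm takes absorbance=91.9 from the long row (S025, 560nm).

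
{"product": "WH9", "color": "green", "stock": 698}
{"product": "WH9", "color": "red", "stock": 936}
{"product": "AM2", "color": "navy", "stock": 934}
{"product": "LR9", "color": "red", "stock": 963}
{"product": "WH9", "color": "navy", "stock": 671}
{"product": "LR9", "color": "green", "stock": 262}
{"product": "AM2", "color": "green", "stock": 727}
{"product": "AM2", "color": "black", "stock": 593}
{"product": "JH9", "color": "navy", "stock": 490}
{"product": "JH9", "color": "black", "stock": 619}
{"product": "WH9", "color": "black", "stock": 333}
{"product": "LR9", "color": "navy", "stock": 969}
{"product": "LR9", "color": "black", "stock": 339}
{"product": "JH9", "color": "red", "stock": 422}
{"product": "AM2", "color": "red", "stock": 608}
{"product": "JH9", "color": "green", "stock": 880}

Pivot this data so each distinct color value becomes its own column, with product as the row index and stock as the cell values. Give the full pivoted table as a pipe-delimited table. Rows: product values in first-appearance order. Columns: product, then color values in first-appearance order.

| product | green | red | navy | black |
| WH9 | 698 | 936 | 671 | 333 |
| AM2 | 727 | 608 | 934 | 593 |
| LR9 | 262 | 963 | 969 | 339 |
| JH9 | 880 | 422 | 490 | 619 |

Columns: product plus the 4 distinct color values (green, red, navy, black).
For example, row WH9 column green takes stock=698 from the long row (WH9, green).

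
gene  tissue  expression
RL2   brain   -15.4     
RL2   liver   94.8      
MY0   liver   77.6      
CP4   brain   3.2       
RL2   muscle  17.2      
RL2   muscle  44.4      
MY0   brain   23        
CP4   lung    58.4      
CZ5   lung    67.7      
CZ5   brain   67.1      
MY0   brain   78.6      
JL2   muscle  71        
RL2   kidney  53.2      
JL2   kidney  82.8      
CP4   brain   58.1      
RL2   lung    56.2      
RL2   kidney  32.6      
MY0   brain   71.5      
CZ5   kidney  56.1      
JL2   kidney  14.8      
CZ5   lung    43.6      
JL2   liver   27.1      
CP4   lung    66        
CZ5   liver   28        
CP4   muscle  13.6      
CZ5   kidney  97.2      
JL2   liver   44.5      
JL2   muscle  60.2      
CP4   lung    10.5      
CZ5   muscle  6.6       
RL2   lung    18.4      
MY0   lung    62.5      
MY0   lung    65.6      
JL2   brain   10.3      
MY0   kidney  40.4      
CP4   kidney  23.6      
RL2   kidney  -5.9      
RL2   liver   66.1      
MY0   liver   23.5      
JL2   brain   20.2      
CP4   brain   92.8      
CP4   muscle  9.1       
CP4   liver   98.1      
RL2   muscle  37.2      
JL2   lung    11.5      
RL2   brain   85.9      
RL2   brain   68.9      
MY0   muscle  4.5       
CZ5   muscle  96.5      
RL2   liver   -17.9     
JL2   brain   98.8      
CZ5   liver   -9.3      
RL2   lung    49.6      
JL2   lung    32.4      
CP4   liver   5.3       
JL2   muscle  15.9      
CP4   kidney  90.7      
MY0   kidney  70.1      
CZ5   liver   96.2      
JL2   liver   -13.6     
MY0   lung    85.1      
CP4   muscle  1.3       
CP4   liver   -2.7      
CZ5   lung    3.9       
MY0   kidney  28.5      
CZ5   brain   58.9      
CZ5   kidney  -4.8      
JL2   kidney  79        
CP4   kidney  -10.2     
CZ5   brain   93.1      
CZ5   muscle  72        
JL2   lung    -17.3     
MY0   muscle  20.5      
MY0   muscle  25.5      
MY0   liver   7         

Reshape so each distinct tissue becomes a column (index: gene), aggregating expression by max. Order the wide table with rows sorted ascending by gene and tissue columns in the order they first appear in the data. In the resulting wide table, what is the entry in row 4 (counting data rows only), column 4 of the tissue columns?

85.1

With rows sorted ascending by gene, row 4 is gene=MY0. tissue columns in first-appearance order: brain, liver, muscle, lung, kidney; column 4 is lung.
Long rows with gene=MY0, tissue=lung: max(62.5, 65.6, 85.1) = 85.1.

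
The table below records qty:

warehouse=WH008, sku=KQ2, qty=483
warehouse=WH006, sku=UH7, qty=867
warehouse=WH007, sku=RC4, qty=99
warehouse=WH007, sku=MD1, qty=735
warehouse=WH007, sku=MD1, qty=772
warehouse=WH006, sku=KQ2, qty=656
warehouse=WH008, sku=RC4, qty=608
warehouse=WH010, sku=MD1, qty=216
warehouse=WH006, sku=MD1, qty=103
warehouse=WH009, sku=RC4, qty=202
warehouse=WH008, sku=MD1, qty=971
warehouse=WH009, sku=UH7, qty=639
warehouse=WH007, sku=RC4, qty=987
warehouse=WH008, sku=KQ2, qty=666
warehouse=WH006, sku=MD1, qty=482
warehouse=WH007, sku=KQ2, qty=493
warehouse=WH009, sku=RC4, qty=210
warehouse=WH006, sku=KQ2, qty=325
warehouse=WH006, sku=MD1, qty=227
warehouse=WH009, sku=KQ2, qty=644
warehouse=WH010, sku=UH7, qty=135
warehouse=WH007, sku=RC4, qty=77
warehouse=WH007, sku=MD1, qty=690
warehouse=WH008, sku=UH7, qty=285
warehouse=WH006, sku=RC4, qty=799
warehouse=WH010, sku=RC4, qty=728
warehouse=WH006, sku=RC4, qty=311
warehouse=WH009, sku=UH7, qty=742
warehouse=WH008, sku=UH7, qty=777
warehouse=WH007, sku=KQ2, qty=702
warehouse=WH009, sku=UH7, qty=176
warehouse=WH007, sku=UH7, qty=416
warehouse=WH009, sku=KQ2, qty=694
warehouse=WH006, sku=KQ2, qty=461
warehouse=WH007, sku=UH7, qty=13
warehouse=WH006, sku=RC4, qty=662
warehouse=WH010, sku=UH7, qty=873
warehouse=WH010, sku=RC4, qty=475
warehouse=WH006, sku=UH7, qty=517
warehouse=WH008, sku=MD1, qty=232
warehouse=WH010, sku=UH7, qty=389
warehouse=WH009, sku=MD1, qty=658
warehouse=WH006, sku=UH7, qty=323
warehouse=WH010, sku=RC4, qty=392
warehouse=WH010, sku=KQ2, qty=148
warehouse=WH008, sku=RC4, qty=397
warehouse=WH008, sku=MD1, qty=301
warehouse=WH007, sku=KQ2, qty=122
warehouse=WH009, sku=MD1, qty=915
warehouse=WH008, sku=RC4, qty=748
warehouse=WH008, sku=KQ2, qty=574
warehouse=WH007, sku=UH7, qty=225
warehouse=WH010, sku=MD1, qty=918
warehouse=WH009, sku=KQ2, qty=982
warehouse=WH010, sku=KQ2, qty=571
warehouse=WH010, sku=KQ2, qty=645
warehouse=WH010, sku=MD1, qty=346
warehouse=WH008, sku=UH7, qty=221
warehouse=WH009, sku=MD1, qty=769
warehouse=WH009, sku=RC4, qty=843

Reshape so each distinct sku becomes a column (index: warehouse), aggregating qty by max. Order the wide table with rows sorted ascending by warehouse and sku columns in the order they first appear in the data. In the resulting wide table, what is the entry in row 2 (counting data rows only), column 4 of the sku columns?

772

With rows sorted ascending by warehouse, row 2 is warehouse=WH007. sku columns in first-appearance order: KQ2, UH7, RC4, MD1; column 4 is MD1.
Long rows with warehouse=WH007, sku=MD1: max(735, 772, 690) = 772.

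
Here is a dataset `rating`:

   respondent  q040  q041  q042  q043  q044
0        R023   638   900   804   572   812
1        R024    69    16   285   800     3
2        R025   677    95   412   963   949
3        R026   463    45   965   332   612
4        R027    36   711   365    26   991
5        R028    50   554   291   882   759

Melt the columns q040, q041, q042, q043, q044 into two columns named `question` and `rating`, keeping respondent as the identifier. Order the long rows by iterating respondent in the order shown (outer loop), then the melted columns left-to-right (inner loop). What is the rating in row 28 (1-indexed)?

291

30 rows total (6 × 5). Row 28: index ⌊(28-1)/5⌋ = 5 into respondent → R028; (28-1) mod 5 = 2 into the melted columns → q042.
So row 28 is (R028, q042, 291); rating = 291.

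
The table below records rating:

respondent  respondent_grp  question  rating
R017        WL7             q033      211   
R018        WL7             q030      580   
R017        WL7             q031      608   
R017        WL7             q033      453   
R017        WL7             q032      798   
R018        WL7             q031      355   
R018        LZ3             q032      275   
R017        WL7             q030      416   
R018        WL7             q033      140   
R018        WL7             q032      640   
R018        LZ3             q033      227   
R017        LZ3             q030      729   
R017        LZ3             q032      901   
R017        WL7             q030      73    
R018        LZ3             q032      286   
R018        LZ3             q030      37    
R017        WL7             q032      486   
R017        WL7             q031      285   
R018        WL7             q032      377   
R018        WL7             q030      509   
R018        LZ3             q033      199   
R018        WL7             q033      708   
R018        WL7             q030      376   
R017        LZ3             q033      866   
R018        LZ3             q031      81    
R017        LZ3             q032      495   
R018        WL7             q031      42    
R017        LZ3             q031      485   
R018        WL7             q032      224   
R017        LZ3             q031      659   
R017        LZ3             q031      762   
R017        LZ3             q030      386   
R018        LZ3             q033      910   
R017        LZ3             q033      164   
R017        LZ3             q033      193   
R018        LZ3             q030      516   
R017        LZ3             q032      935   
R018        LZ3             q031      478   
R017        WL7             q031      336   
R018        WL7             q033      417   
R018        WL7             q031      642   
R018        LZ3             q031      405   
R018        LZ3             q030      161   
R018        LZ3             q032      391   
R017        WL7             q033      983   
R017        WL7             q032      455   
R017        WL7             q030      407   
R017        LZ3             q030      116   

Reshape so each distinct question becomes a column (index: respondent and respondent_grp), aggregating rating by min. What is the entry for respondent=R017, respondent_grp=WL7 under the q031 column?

285

Rows with respondent=R017, respondent_grp=WL7 and question=q031: rating values are 608, 285, 336.
min(608, 285, 336) = 285.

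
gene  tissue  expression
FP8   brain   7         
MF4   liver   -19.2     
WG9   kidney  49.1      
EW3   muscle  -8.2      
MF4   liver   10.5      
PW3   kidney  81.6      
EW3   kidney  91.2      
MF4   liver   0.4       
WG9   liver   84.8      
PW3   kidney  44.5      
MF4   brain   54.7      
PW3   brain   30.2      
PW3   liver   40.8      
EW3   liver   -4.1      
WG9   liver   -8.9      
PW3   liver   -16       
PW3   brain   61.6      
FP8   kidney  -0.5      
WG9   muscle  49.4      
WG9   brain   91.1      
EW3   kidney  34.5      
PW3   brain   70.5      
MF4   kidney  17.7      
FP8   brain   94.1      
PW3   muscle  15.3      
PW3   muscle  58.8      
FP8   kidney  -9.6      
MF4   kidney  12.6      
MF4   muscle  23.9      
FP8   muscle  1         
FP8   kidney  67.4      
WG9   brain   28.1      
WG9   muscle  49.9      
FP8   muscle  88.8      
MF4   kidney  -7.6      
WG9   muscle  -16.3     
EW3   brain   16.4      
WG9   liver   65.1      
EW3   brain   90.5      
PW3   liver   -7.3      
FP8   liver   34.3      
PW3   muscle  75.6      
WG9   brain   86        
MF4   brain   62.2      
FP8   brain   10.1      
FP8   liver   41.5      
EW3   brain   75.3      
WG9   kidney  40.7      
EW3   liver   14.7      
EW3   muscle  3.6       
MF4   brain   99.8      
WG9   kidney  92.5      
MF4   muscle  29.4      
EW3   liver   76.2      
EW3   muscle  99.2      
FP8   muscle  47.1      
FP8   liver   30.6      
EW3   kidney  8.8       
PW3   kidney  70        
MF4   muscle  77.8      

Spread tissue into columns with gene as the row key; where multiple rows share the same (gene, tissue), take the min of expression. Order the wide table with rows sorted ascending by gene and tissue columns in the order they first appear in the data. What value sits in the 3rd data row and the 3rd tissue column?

With rows sorted ascending by gene, row 3 is gene=MF4. tissue columns in first-appearance order: brain, liver, kidney, muscle; column 3 is kidney.
Long rows with gene=MF4, tissue=kidney: min(17.7, 12.6, -7.6) = -7.6.

-7.6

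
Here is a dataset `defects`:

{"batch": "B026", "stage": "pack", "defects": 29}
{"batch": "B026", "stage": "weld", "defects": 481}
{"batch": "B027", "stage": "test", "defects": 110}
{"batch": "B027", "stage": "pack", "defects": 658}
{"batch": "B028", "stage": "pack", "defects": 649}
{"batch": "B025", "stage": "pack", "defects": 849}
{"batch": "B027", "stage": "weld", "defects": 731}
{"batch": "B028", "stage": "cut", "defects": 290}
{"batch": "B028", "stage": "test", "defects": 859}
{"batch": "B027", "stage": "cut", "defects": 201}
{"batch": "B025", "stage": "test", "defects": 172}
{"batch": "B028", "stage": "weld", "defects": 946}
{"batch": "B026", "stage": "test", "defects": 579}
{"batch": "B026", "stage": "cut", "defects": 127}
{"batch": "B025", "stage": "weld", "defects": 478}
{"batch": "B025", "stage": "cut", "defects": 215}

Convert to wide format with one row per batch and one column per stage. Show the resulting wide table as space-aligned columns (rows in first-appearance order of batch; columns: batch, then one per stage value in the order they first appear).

Columns: batch plus the 4 distinct stage values (pack, weld, test, cut).
For example, row B026 column pack takes defects=29 from the long row (B026, pack).

batch  pack  weld  test  cut
B026   29    481   579   127
B027   658   731   110   201
B028   649   946   859   290
B025   849   478   172   215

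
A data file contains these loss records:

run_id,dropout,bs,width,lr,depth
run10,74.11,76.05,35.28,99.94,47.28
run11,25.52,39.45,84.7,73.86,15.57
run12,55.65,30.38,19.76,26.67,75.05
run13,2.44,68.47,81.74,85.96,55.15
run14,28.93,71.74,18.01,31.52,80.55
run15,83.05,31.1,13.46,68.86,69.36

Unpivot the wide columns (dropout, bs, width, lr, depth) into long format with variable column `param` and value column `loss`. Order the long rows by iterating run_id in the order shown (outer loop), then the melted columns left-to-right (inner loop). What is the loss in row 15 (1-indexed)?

30 rows total (6 × 5). Row 15: index ⌊(15-1)/5⌋ = 2 into run_id → run12; (15-1) mod 5 = 4 into the melted columns → depth.
So row 15 is (run12, depth, 75.05); loss = 75.05.

75.05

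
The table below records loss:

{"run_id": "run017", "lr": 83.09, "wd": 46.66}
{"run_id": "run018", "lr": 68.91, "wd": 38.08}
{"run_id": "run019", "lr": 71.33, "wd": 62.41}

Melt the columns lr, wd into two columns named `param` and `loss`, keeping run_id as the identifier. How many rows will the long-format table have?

6

3 run_id values × 2 melted columns = 6 rows.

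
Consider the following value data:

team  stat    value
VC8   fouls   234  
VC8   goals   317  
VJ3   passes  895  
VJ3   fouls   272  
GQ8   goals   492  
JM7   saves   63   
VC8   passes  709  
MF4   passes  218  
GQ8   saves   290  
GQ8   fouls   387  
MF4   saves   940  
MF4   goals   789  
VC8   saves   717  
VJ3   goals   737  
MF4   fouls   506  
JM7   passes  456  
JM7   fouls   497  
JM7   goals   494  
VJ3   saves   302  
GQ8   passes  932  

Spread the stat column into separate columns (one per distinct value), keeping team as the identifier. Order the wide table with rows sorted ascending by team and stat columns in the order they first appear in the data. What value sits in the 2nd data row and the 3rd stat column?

456

With rows sorted ascending by team, row 2 is team=JM7. stat columns in first-appearance order: fouls, goals, passes, saves; column 3 is passes.
Long rows with team=JM7, stat=passes: value = 456.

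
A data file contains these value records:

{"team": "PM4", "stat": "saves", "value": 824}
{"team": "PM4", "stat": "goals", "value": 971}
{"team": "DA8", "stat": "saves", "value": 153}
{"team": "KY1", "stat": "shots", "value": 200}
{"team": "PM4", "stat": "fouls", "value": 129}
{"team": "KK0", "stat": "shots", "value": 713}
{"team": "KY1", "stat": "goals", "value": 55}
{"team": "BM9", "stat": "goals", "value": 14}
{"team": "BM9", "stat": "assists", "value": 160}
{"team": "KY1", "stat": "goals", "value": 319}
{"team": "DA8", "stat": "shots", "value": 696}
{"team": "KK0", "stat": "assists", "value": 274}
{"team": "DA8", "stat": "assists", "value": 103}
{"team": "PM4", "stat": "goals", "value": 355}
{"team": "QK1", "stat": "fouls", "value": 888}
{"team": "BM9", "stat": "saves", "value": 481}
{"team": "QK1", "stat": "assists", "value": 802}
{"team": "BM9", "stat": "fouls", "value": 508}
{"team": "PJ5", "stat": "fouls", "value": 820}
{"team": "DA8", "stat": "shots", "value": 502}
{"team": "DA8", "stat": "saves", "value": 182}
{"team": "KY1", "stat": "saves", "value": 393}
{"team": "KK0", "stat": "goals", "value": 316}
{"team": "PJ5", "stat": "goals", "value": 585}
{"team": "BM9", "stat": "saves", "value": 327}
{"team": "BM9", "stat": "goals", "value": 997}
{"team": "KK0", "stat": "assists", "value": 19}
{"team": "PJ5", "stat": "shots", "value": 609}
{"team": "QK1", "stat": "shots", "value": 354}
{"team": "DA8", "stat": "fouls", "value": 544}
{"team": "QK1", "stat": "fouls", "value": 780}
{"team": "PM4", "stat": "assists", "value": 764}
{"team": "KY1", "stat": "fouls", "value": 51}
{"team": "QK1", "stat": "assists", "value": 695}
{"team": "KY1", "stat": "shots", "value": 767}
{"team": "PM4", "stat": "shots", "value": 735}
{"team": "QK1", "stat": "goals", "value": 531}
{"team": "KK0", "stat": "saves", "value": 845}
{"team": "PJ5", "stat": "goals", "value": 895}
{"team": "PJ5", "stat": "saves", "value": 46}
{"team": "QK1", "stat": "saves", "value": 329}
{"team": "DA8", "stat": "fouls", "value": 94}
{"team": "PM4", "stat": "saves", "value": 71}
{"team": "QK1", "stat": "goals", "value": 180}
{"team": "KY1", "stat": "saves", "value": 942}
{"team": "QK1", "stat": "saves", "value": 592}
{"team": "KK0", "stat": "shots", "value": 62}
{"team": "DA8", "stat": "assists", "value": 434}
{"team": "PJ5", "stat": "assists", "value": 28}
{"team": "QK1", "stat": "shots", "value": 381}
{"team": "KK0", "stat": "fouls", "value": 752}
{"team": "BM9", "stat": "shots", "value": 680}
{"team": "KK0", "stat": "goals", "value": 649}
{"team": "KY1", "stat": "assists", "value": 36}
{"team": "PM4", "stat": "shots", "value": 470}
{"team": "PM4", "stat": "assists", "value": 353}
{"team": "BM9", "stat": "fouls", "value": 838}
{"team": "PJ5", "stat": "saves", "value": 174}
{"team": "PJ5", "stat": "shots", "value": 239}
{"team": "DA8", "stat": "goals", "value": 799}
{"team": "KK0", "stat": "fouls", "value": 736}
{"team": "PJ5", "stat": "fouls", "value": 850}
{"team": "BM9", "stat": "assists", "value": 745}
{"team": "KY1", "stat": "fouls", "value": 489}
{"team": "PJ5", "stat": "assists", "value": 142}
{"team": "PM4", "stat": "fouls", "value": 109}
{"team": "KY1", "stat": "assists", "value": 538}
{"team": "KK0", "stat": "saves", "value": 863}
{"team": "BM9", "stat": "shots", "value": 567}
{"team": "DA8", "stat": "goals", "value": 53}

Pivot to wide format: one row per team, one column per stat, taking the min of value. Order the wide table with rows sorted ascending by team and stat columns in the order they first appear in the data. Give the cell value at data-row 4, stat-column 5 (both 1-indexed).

36

With rows sorted ascending by team, row 4 is team=KY1. stat columns in first-appearance order: saves, goals, shots, fouls, assists; column 5 is assists.
Long rows with team=KY1, stat=assists: min(36, 538) = 36.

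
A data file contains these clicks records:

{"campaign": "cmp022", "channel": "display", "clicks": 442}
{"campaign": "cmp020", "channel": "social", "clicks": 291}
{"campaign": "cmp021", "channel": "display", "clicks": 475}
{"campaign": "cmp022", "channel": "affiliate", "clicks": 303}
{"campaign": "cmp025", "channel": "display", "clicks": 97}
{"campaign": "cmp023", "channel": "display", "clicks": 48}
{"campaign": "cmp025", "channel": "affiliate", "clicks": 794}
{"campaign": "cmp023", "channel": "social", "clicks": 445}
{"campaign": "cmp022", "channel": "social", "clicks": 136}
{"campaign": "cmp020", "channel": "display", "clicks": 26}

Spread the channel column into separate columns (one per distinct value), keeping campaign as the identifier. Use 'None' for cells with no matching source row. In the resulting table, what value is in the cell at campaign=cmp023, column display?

The long row with campaign=cmp023, channel=display has clicks=48.

48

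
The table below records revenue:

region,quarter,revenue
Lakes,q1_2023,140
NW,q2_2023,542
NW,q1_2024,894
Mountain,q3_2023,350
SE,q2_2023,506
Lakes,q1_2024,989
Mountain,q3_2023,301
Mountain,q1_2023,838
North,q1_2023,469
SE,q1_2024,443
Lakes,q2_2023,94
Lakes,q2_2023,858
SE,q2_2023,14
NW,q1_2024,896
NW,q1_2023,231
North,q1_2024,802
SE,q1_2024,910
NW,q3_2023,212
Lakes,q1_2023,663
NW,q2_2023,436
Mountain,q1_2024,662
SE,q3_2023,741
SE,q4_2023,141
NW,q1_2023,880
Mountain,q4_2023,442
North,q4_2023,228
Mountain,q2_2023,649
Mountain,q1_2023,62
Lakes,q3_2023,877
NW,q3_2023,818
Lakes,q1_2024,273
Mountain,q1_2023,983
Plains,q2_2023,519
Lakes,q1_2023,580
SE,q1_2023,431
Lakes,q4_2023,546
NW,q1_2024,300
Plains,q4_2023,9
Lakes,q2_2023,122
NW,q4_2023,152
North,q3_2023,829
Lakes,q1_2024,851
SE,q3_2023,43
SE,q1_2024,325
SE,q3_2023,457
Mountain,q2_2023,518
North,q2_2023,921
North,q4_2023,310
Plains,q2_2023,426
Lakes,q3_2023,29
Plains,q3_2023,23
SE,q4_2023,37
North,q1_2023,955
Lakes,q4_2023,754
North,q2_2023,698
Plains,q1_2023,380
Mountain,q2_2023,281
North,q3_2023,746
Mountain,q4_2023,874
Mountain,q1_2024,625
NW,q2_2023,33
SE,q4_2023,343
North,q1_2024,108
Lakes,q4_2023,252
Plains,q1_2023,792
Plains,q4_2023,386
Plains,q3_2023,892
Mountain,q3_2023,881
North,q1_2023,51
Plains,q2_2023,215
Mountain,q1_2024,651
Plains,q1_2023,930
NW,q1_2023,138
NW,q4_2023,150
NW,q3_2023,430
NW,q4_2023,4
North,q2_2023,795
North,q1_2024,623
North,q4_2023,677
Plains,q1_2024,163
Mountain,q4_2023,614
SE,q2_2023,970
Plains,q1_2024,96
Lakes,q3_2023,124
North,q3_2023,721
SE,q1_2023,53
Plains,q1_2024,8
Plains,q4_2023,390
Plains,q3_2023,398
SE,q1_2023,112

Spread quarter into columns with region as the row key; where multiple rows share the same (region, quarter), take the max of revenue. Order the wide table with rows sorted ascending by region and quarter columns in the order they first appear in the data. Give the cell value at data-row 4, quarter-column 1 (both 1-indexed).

955

With rows sorted ascending by region, row 4 is region=North. quarter columns in first-appearance order: q1_2023, q2_2023, q1_2024, q3_2023, q4_2023; column 1 is q1_2023.
Long rows with region=North, quarter=q1_2023: max(469, 955, 51) = 955.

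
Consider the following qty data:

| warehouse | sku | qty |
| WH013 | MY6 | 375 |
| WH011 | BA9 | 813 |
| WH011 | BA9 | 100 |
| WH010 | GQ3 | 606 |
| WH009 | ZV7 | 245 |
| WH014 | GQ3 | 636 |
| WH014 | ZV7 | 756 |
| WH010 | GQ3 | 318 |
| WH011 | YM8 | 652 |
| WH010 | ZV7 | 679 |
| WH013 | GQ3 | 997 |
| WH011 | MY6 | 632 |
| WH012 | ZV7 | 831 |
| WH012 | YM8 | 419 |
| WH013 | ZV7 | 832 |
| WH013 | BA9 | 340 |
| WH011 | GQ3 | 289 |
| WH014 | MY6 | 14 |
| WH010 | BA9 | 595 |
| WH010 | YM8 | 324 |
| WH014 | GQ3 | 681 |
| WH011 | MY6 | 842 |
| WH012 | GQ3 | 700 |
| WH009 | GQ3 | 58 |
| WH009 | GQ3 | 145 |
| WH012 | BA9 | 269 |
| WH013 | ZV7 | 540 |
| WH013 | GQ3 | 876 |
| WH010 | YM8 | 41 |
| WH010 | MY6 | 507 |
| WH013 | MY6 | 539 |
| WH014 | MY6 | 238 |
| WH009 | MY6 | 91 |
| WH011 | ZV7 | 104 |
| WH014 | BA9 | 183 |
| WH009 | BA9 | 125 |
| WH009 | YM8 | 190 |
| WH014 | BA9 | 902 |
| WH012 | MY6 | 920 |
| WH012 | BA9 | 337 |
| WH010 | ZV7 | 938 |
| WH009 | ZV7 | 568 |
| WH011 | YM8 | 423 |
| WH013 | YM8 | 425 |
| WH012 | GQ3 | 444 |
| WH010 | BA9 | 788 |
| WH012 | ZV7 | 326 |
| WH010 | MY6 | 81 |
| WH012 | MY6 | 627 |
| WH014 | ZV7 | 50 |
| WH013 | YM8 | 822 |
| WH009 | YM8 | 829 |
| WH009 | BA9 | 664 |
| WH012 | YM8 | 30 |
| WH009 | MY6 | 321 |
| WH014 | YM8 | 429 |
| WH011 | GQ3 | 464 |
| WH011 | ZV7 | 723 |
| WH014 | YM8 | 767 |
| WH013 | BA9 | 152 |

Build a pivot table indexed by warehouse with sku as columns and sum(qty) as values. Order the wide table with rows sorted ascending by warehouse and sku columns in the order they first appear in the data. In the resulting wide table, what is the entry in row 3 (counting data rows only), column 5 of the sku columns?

With rows sorted ascending by warehouse, row 3 is warehouse=WH011. sku columns in first-appearance order: MY6, BA9, GQ3, ZV7, YM8; column 5 is YM8.
Long rows with warehouse=WH011, sku=YM8: 652 + 423 = 1075.

1075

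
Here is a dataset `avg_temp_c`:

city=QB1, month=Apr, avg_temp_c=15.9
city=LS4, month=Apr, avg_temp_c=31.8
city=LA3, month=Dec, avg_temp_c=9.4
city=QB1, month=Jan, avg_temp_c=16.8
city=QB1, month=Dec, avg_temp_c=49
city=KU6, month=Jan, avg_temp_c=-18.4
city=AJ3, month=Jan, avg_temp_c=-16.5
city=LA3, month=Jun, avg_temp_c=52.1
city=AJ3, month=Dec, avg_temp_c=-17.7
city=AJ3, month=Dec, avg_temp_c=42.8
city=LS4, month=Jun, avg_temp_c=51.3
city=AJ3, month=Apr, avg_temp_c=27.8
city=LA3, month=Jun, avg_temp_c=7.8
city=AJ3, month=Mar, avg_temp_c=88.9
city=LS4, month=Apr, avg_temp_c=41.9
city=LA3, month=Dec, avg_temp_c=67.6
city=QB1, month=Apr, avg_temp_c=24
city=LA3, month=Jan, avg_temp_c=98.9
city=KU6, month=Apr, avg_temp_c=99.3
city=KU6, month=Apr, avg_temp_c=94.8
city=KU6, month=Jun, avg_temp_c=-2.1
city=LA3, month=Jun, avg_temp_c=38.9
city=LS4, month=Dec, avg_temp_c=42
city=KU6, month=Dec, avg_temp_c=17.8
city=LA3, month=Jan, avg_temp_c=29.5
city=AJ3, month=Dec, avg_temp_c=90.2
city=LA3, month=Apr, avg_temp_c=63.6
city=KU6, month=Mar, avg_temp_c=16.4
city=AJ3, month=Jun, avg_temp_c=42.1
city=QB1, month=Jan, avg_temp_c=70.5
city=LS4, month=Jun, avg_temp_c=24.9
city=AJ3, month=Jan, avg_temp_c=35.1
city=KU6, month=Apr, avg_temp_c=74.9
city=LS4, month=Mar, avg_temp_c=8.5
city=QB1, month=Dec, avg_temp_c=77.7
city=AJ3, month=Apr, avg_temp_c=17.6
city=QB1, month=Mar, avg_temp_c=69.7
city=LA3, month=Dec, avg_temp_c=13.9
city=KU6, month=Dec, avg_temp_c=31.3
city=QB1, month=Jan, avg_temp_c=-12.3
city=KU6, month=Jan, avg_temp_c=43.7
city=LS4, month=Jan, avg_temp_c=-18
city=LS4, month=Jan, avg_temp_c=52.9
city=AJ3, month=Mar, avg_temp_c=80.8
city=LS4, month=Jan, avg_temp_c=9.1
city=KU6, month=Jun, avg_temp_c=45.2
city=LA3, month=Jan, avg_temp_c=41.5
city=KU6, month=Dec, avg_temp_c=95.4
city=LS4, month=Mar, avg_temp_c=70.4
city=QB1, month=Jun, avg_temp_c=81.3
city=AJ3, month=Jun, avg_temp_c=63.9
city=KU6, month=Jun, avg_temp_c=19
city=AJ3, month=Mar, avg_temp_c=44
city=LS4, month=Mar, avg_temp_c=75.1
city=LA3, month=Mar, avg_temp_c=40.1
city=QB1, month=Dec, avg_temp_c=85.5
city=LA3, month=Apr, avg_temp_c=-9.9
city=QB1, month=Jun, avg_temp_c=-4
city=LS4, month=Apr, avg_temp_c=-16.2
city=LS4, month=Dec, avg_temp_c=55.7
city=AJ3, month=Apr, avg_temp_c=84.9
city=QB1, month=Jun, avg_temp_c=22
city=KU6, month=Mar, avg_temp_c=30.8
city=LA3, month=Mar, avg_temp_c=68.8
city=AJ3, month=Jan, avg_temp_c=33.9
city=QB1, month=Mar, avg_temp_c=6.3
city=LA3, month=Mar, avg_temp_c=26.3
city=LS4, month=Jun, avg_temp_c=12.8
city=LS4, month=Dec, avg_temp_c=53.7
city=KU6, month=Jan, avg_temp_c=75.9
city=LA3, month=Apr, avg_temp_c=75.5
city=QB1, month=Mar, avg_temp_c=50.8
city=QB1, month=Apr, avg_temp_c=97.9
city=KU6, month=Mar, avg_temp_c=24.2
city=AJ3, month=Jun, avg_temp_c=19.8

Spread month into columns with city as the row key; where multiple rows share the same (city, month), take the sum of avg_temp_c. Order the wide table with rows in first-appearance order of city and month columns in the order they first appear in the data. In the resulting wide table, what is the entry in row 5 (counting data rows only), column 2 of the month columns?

115.3

With rows in first-appearance order of city, row 5 is city=AJ3. month columns in first-appearance order: Apr, Dec, Jan, Jun, Mar; column 2 is Dec.
Long rows with city=AJ3, month=Dec: -17.7 + 42.8 + 90.2 = 115.3.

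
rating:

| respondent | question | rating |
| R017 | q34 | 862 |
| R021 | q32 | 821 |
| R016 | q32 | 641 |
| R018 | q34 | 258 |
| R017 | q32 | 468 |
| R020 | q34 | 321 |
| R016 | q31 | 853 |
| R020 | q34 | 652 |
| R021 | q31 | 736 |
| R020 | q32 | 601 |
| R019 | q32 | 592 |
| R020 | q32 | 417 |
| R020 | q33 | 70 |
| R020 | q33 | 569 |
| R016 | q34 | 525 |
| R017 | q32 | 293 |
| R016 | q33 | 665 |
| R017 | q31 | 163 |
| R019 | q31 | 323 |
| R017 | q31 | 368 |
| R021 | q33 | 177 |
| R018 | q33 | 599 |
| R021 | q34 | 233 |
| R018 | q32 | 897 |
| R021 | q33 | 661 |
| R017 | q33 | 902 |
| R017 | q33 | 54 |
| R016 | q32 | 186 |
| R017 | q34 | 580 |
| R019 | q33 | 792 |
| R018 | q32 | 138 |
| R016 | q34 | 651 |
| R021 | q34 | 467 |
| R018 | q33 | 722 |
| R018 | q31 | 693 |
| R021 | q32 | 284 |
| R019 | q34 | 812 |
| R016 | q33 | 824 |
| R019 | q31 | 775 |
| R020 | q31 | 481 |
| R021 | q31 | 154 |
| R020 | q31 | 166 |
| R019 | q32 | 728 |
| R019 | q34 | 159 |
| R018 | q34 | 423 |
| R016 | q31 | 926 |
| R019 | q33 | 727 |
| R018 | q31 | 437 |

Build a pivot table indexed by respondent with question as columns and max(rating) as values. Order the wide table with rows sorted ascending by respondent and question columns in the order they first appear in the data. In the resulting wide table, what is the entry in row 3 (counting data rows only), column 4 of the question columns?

With rows sorted ascending by respondent, row 3 is respondent=R018. question columns in first-appearance order: q34, q32, q31, q33; column 4 is q33.
Long rows with respondent=R018, question=q33: max(599, 722) = 722.

722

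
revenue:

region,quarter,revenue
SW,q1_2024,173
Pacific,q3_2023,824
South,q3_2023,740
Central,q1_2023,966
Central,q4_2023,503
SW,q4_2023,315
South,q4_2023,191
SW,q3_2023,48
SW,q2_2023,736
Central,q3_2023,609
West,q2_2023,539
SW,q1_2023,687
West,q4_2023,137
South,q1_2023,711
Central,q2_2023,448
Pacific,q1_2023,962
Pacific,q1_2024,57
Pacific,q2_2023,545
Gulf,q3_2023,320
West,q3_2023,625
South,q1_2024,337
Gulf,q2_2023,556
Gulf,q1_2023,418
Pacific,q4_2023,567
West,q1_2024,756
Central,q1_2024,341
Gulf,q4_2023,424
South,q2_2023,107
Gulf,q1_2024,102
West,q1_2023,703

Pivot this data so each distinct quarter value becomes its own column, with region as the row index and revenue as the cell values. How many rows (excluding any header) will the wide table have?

6 distinct region values → 6 rows.

6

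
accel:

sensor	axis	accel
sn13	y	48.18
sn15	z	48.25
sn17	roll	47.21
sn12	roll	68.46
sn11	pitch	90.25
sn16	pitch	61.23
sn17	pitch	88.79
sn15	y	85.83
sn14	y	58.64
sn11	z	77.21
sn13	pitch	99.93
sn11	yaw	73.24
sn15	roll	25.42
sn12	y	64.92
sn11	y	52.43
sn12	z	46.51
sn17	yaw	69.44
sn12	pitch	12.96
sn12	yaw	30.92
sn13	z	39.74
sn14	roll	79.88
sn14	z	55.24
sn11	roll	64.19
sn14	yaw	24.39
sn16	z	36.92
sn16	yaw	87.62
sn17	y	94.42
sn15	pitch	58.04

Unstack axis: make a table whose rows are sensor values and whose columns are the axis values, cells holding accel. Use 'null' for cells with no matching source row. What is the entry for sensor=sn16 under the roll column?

null

No long-format row has sensor=sn16 and axis=roll, so the cell is null.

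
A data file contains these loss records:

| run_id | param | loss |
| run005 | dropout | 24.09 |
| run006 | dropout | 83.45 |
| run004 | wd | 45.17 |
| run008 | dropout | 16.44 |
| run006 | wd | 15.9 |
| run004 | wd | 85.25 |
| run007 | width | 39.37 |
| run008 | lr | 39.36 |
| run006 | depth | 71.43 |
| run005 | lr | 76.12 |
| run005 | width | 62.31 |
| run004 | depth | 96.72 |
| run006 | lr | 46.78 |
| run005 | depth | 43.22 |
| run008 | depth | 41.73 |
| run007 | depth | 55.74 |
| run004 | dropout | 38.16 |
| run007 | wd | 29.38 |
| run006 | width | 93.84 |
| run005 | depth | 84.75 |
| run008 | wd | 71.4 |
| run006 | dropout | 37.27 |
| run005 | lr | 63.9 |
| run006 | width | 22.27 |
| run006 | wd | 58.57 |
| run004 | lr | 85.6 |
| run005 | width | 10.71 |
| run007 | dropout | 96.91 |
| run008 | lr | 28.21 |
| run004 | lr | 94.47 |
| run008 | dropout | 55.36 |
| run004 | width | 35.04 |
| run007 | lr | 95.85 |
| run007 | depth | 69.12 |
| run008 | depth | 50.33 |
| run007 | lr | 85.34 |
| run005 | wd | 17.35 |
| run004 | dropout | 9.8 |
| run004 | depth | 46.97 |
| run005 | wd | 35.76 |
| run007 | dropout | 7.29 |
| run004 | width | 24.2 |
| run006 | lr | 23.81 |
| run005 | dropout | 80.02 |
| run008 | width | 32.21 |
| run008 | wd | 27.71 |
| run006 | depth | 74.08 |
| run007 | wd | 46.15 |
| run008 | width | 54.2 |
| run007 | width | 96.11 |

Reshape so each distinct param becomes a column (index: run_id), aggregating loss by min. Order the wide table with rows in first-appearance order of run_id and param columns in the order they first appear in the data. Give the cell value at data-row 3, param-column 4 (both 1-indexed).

With rows in first-appearance order of run_id, row 3 is run_id=run004. param columns in first-appearance order: dropout, wd, width, lr, depth; column 4 is lr.
Long rows with run_id=run004, param=lr: min(85.6, 94.47) = 85.6.

85.6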